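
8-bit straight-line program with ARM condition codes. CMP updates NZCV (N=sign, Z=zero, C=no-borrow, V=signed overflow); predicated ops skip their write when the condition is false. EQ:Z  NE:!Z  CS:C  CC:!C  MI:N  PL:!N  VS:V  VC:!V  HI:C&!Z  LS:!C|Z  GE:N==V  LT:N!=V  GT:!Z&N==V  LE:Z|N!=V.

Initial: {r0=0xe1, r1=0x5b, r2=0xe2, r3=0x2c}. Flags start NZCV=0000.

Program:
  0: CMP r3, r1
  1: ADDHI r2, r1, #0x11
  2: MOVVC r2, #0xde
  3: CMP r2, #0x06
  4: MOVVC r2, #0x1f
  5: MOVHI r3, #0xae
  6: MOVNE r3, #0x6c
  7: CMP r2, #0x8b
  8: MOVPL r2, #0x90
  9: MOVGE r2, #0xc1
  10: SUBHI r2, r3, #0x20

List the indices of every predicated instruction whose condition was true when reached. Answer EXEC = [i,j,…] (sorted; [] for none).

EXEC = [2,4,5,6,9]

[0] flags=1000 → (cmp)
[1] flags=1000 HI?F → skip
[2] flags=1000 VC?T → r2=0xde
[3] flags=1010 → (cmp)
[4] flags=1010 VC?T → r2=0x1f
[5] flags=1010 HI?T → r3=0xae
[6] flags=1010 NE?T → r3=0x6c
[7] flags=1001 → (cmp)
[8] flags=1001 PL?F → skip
[9] flags=1001 GE?T → r2=0xc1
[10] flags=1001 HI?F → skip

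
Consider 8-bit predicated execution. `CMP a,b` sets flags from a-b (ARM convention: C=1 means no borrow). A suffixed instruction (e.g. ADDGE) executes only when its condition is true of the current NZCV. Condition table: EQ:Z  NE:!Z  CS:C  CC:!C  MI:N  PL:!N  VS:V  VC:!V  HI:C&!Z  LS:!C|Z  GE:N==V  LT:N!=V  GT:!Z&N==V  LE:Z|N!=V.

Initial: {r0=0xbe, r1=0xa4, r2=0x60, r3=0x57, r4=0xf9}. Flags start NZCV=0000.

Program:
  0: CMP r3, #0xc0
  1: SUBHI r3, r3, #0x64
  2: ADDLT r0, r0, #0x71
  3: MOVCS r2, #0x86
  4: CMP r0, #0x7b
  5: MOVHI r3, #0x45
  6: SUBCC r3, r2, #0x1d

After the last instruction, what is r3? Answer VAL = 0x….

VAL = 0x45

0: ✓ CMP  NZCV=1001
1: · SUBHI
2: · ADDLT
3: · MOVCS
4: ✓ CMP  NZCV=0011
5: ✓ MOVHI  r3←0x45
6: · SUBCC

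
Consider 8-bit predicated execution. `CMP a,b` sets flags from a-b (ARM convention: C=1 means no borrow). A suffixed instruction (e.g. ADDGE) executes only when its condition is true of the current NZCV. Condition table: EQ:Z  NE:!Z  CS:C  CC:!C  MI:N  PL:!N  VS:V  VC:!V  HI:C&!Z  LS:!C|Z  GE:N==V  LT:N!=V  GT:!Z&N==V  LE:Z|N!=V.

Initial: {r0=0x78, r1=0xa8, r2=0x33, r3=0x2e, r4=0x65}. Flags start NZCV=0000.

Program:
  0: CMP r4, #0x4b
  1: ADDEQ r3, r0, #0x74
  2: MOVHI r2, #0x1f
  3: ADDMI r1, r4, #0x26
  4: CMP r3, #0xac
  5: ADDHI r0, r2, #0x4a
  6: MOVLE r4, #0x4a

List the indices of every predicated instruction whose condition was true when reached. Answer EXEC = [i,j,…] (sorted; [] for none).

EXEC = [2]

0: ✓ CMP  NZCV=0010
1: · ADDEQ
2: ✓ MOVHI  r2←0x1f
3: · ADDMI
4: ✓ CMP  NZCV=1001
5: · ADDHI
6: · MOVLE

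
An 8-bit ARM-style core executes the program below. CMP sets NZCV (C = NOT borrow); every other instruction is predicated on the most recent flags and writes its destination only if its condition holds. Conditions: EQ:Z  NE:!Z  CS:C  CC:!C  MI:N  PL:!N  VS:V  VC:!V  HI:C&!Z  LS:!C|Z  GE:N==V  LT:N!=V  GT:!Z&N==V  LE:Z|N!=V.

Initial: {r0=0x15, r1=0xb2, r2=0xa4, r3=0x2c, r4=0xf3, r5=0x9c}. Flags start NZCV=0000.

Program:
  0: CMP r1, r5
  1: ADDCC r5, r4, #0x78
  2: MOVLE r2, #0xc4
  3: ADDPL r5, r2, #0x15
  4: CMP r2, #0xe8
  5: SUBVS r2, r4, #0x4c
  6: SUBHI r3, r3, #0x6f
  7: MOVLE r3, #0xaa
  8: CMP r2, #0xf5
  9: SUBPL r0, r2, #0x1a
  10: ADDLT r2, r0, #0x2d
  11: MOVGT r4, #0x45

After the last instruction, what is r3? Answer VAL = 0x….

0: ✓ CMP  NZCV=0010
1: · ADDCC
2: · MOVLE
3: ✓ ADDPL  r5←0xb9
4: ✓ CMP  NZCV=1000
5: · SUBVS
6: · SUBHI
7: ✓ MOVLE  r3←0xaa
8: ✓ CMP  NZCV=1000
9: · SUBPL
10: ✓ ADDLT  r2←0x42
11: · MOVGT

VAL = 0xaa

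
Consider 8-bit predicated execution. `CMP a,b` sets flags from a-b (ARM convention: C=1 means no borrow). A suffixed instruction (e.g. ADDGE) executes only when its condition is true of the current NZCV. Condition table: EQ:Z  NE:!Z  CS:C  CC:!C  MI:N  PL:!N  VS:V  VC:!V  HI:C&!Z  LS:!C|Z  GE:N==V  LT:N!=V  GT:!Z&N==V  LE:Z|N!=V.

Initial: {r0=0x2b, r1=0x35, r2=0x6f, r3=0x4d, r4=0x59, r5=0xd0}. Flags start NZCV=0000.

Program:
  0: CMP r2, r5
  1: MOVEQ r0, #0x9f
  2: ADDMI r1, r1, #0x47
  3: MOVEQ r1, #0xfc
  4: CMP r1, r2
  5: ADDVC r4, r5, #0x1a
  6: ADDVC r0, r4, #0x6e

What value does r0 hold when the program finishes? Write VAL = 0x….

[0] flags=1001 → (cmp)
[1] flags=1001 EQ?F → skip
[2] flags=1001 MI?T → r1=0x7c
[3] flags=1001 EQ?F → skip
[4] flags=0010 → (cmp)
[5] flags=0010 VC?T → r4=0xea
[6] flags=0010 VC?T → r0=0x58

VAL = 0x58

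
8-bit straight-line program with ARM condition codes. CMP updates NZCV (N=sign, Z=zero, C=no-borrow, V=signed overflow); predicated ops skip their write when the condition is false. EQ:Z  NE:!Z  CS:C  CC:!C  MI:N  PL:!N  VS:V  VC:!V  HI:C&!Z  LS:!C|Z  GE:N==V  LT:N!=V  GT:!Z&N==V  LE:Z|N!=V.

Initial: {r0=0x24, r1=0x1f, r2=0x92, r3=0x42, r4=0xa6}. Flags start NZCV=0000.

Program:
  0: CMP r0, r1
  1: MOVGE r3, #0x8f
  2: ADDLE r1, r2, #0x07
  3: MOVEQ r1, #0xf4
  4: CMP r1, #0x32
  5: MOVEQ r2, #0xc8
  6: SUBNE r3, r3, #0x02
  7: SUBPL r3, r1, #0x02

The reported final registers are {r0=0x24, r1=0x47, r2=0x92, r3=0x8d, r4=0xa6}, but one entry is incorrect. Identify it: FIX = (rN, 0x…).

FIX = (r1, 0x1f)

0: ✓ CMP  NZCV=0010
1: ✓ MOVGE  r3←0x8f
2: · ADDLE
3: · MOVEQ
4: ✓ CMP  NZCV=1000
5: · MOVEQ
6: ✓ SUBNE  r3←0x8d
7: · SUBPL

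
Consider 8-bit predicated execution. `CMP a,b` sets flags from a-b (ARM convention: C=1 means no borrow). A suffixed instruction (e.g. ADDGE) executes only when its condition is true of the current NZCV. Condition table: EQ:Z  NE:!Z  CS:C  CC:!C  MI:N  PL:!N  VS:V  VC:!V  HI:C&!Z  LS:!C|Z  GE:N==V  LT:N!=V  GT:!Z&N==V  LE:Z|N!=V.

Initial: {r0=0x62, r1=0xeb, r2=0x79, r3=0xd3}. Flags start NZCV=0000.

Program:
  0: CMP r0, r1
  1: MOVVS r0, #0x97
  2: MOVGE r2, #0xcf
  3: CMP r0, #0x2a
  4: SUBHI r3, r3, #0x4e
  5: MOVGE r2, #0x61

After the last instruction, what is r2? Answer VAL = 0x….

[0] flags=0000 → (cmp)
[1] flags=0000 VS?F → skip
[2] flags=0000 GE?T → r2=0xcf
[3] flags=0010 → (cmp)
[4] flags=0010 HI?T → r3=0x85
[5] flags=0010 GE?T → r2=0x61

VAL = 0x61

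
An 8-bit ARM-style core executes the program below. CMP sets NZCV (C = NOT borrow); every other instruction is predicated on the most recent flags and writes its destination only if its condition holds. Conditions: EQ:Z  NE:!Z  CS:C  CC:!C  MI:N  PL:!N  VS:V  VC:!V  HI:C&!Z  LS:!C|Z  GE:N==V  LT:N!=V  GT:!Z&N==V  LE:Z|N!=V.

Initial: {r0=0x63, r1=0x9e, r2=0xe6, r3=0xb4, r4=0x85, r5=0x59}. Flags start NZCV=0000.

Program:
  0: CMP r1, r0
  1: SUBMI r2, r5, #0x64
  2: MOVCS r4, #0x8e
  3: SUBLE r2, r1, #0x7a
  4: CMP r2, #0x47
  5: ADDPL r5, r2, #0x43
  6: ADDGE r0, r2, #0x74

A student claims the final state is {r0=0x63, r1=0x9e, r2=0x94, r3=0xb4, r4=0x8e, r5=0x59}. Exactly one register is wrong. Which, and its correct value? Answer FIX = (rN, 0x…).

[0] flags=0011 → (cmp)
[1] flags=0011 MI?F → skip
[2] flags=0011 CS?T → r4=0x8e
[3] flags=0011 LE?T → r2=0x24
[4] flags=1000 → (cmp)
[5] flags=1000 PL?F → skip
[6] flags=1000 GE?F → skip

FIX = (r2, 0x24)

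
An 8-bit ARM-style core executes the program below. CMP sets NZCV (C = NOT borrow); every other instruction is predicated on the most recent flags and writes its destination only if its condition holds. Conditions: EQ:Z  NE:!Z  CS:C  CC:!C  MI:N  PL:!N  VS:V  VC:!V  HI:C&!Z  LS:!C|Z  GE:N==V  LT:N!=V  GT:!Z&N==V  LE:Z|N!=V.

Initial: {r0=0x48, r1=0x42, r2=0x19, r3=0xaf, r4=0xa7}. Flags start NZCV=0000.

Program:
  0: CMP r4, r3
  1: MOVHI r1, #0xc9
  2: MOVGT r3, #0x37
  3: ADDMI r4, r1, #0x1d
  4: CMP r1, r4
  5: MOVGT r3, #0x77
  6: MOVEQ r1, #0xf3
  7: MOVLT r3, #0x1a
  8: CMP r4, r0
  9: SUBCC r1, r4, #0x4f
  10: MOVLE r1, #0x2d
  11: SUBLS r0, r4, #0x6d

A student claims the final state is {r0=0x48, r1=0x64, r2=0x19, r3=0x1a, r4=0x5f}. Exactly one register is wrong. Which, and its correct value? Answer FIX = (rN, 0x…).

[0] flags=1000 → (cmp)
[1] flags=1000 HI?F → skip
[2] flags=1000 GT?F → skip
[3] flags=1000 MI?T → r4=0x5f
[4] flags=1000 → (cmp)
[5] flags=1000 GT?F → skip
[6] flags=1000 EQ?F → skip
[7] flags=1000 LT?T → r3=0x1a
[8] flags=0010 → (cmp)
[9] flags=0010 CC?F → skip
[10] flags=0010 LE?F → skip
[11] flags=0010 LS?F → skip

FIX = (r1, 0x42)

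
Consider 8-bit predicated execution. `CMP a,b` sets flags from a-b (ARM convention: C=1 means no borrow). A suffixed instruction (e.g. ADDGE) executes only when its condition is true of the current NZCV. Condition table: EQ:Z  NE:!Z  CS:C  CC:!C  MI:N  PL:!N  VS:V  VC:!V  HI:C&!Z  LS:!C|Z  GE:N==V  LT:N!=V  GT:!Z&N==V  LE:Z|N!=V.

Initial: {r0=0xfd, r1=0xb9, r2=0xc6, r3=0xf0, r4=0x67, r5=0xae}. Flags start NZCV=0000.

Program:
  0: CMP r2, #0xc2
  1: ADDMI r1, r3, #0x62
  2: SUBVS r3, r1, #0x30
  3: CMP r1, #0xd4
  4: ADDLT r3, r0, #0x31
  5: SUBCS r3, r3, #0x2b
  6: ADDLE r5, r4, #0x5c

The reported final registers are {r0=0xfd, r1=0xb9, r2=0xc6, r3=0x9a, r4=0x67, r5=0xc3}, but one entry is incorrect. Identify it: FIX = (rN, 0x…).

0: ✓ CMP  NZCV=0010
1: · ADDMI
2: · SUBVS
3: ✓ CMP  NZCV=1000
4: ✓ ADDLT  r3←0x2e
5: · SUBCS
6: ✓ ADDLE  r5←0xc3

FIX = (r3, 0x2e)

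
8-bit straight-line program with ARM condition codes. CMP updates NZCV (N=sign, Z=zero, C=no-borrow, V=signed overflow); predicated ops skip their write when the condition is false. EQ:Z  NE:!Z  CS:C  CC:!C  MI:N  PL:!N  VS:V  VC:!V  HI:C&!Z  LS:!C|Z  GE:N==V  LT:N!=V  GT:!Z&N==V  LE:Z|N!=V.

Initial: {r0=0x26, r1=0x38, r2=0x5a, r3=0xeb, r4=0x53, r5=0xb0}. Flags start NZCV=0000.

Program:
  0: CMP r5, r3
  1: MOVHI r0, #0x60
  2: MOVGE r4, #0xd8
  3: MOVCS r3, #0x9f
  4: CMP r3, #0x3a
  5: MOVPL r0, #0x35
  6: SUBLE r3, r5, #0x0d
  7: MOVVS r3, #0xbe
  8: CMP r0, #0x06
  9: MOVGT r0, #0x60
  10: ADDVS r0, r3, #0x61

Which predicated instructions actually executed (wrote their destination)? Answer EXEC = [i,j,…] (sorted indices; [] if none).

EXEC = [6,9]

0: ✓ CMP  NZCV=1000
1: · MOVHI
2: · MOVGE
3: · MOVCS
4: ✓ CMP  NZCV=1010
5: · MOVPL
6: ✓ SUBLE  r3←0xa3
7: · MOVVS
8: ✓ CMP  NZCV=0010
9: ✓ MOVGT  r0←0x60
10: · ADDVS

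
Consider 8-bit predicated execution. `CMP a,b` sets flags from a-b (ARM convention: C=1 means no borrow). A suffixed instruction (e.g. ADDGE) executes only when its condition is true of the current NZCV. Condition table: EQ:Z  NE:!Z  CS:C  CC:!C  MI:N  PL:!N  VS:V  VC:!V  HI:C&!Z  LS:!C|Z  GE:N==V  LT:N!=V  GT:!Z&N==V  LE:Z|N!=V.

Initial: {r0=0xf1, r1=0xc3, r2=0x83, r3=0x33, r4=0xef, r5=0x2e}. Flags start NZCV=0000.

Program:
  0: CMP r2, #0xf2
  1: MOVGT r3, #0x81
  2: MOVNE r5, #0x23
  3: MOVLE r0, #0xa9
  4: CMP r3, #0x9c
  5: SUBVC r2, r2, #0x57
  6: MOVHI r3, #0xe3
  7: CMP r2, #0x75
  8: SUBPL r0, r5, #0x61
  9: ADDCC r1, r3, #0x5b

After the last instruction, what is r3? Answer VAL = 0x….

[0] flags=1000 → (cmp)
[1] flags=1000 GT?F → skip
[2] flags=1000 NE?T → r5=0x23
[3] flags=1000 LE?T → r0=0xa9
[4] flags=1001 → (cmp)
[5] flags=1001 VC?F → skip
[6] flags=1001 HI?F → skip
[7] flags=0011 → (cmp)
[8] flags=0011 PL?T → r0=0xc2
[9] flags=0011 CC?F → skip

VAL = 0x33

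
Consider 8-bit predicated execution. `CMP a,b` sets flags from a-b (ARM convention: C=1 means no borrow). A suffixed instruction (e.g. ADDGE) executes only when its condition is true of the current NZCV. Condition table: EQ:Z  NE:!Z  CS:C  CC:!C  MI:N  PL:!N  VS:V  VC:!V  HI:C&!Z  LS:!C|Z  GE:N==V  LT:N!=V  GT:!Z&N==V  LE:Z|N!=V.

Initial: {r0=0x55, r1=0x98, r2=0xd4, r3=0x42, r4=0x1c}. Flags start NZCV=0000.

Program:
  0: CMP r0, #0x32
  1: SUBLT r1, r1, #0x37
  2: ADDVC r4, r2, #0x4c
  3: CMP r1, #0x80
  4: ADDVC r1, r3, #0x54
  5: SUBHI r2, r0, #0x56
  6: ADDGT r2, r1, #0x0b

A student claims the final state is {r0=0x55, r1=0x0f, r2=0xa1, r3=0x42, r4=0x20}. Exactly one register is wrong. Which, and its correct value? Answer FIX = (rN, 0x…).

0: ✓ CMP  NZCV=0010
1: · SUBLT
2: ✓ ADDVC  r4←0x20
3: ✓ CMP  NZCV=0010
4: ✓ ADDVC  r1←0x96
5: ✓ SUBHI  r2←0xff
6: ✓ ADDGT  r2←0xa1

FIX = (r1, 0x96)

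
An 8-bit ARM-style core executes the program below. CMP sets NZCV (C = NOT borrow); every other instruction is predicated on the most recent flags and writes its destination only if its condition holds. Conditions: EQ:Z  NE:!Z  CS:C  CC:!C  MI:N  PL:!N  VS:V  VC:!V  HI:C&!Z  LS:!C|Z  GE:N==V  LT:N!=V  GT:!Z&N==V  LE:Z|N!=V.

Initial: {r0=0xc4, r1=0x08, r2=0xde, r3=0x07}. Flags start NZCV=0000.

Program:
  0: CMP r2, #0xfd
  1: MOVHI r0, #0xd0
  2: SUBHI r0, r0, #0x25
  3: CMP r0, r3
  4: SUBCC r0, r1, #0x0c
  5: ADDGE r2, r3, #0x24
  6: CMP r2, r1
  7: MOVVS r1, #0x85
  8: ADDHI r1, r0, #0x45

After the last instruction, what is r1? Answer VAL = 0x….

0: ✓ CMP  NZCV=1000
1: · MOVHI
2: · SUBHI
3: ✓ CMP  NZCV=1010
4: · SUBCC
5: · ADDGE
6: ✓ CMP  NZCV=1010
7: · MOVVS
8: ✓ ADDHI  r1←0x09

VAL = 0x09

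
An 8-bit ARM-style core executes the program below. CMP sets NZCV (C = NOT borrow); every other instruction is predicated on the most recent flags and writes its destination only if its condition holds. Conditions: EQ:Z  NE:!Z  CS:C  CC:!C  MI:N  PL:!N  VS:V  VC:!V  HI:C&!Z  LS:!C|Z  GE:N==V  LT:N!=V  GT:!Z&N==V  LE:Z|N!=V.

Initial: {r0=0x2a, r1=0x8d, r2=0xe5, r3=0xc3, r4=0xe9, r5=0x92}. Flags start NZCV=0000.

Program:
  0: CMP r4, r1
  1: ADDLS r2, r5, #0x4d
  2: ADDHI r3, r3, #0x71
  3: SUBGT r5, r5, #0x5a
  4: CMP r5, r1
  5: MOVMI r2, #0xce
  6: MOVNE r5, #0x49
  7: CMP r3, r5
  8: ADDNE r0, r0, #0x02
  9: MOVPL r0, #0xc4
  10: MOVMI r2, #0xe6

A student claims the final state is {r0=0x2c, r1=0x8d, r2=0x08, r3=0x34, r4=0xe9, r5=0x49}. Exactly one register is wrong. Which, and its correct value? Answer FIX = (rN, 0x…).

[0] flags=0010 → (cmp)
[1] flags=0010 LS?F → skip
[2] flags=0010 HI?T → r3=0x34
[3] flags=0010 GT?T → r5=0x38
[4] flags=1001 → (cmp)
[5] flags=1001 MI?T → r2=0xce
[6] flags=1001 NE?T → r5=0x49
[7] flags=1000 → (cmp)
[8] flags=1000 NE?T → r0=0x2c
[9] flags=1000 PL?F → skip
[10] flags=1000 MI?T → r2=0xe6

FIX = (r2, 0xe6)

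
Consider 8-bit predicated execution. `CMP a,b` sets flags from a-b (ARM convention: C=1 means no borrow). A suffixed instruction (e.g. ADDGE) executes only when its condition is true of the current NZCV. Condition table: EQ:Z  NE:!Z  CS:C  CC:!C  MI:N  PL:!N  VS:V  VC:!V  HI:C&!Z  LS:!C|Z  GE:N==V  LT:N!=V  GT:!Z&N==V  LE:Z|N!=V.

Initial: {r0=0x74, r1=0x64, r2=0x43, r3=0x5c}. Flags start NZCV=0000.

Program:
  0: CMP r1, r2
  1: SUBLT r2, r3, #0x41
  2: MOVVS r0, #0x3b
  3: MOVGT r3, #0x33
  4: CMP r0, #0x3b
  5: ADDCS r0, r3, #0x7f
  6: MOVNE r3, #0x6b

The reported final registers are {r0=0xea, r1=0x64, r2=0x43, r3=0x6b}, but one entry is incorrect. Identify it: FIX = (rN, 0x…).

FIX = (r0, 0xb2)

0: ✓ CMP  NZCV=0010
1: · SUBLT
2: · MOVVS
3: ✓ MOVGT  r3←0x33
4: ✓ CMP  NZCV=0010
5: ✓ ADDCS  r0←0xb2
6: ✓ MOVNE  r3←0x6b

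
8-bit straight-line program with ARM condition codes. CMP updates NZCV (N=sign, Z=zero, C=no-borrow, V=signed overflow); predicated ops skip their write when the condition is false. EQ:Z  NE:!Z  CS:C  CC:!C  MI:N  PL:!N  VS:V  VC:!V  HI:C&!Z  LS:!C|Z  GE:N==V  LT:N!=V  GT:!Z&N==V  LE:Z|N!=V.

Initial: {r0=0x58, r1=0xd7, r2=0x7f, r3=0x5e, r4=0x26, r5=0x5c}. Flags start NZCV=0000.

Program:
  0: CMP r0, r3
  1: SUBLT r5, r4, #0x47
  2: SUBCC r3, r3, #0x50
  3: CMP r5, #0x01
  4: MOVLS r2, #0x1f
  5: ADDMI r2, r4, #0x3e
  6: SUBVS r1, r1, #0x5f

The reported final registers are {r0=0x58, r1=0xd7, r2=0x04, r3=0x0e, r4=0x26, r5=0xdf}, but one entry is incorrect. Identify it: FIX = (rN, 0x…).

[0] flags=1000 → (cmp)
[1] flags=1000 LT?T → r5=0xdf
[2] flags=1000 CC?T → r3=0x0e
[3] flags=1010 → (cmp)
[4] flags=1010 LS?F → skip
[5] flags=1010 MI?T → r2=0x64
[6] flags=1010 VS?F → skip

FIX = (r2, 0x64)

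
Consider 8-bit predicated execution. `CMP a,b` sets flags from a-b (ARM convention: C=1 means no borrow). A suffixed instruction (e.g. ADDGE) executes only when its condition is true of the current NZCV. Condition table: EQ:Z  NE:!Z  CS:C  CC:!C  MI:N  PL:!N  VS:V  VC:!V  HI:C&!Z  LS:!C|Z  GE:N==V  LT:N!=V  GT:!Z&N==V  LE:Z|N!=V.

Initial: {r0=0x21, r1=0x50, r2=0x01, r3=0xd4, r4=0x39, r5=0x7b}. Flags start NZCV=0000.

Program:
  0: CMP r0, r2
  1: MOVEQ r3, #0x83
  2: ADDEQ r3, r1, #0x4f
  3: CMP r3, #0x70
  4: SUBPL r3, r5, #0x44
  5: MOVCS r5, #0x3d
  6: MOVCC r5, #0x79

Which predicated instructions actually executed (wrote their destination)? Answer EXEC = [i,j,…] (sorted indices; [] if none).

[0] flags=0010 → (cmp)
[1] flags=0010 EQ?F → skip
[2] flags=0010 EQ?F → skip
[3] flags=0011 → (cmp)
[4] flags=0011 PL?T → r3=0x37
[5] flags=0011 CS?T → r5=0x3d
[6] flags=0011 CC?F → skip

EXEC = [4,5]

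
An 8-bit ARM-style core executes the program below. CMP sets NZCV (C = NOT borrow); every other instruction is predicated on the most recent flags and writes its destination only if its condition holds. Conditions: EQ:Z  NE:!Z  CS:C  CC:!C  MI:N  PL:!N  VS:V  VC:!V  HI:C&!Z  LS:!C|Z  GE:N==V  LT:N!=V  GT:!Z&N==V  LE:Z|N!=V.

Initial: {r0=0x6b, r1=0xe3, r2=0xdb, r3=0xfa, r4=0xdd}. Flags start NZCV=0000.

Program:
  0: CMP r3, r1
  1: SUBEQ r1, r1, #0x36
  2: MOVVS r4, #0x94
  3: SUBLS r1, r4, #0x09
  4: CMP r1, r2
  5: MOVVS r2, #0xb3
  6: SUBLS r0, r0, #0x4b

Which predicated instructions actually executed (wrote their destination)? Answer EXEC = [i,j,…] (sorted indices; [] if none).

[0] flags=0010 → (cmp)
[1] flags=0010 EQ?F → skip
[2] flags=0010 VS?F → skip
[3] flags=0010 LS?F → skip
[4] flags=0010 → (cmp)
[5] flags=0010 VS?F → skip
[6] flags=0010 LS?F → skip

EXEC = []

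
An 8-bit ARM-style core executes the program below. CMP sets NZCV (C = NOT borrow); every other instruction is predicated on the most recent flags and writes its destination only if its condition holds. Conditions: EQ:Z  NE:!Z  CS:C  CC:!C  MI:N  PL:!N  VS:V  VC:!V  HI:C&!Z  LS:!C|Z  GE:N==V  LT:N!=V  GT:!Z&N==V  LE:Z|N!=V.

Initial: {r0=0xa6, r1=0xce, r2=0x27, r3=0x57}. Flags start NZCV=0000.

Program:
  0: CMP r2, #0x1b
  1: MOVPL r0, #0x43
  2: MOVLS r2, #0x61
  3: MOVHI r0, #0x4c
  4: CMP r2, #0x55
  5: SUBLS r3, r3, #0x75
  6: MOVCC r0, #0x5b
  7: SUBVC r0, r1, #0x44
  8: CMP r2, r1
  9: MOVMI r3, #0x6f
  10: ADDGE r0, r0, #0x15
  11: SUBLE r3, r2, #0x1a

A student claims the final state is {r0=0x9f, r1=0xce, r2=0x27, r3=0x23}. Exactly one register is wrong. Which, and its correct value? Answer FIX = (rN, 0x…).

[0] flags=0010 → (cmp)
[1] flags=0010 PL?T → r0=0x43
[2] flags=0010 LS?F → skip
[3] flags=0010 HI?T → r0=0x4c
[4] flags=1000 → (cmp)
[5] flags=1000 LS?T → r3=0xe2
[6] flags=1000 CC?T → r0=0x5b
[7] flags=1000 VC?T → r0=0x8a
[8] flags=0000 → (cmp)
[9] flags=0000 MI?F → skip
[10] flags=0000 GE?T → r0=0x9f
[11] flags=0000 LE?F → skip

FIX = (r3, 0xe2)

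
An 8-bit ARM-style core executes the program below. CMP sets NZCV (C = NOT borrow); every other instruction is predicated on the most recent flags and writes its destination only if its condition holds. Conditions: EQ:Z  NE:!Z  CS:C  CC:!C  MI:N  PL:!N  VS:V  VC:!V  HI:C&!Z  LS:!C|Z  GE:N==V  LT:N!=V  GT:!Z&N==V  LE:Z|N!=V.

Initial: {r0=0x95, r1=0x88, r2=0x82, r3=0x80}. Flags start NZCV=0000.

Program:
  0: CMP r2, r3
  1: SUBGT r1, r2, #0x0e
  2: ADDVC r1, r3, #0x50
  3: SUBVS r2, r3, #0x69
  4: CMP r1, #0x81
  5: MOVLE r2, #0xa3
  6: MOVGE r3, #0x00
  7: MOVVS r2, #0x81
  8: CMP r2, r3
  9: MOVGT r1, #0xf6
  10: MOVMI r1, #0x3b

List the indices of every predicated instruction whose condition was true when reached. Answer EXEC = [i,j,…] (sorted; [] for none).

0: ✓ CMP  NZCV=0010
1: ✓ SUBGT  r1←0x74
2: ✓ ADDVC  r1←0xd0
3: · SUBVS
4: ✓ CMP  NZCV=0010
5: · MOVLE
6: ✓ MOVGE  r3←0x00
7: · MOVVS
8: ✓ CMP  NZCV=1010
9: · MOVGT
10: ✓ MOVMI  r1←0x3b

EXEC = [1,2,6,10]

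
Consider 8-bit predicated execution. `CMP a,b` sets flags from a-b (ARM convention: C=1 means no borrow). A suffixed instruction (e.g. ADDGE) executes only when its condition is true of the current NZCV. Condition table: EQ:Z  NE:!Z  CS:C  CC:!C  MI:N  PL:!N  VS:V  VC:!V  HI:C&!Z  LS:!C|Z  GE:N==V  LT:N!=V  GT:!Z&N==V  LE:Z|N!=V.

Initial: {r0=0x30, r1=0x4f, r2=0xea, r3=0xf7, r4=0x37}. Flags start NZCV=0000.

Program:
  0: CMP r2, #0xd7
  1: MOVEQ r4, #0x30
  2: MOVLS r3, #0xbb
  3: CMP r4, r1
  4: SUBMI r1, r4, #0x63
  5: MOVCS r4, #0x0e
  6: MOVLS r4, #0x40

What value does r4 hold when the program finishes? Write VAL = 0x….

0: ✓ CMP  NZCV=0010
1: · MOVEQ
2: · MOVLS
3: ✓ CMP  NZCV=1000
4: ✓ SUBMI  r1←0xd4
5: · MOVCS
6: ✓ MOVLS  r4←0x40

VAL = 0x40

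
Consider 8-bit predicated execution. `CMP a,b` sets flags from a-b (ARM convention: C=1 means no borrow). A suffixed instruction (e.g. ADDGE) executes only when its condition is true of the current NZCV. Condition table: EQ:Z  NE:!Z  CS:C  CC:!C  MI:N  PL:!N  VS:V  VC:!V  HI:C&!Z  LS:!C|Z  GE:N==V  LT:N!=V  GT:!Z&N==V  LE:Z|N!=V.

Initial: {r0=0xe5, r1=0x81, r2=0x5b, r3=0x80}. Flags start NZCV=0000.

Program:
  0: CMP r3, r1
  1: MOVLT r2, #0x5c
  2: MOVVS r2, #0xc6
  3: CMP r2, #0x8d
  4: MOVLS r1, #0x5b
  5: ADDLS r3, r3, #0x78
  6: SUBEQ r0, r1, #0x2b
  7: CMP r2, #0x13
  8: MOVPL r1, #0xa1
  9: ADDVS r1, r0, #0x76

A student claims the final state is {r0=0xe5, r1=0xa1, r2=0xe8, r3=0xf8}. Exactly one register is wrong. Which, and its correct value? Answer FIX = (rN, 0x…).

0: ✓ CMP  NZCV=1000
1: ✓ MOVLT  r2←0x5c
2: · MOVVS
3: ✓ CMP  NZCV=1001
4: ✓ MOVLS  r1←0x5b
5: ✓ ADDLS  r3←0xf8
6: · SUBEQ
7: ✓ CMP  NZCV=0010
8: ✓ MOVPL  r1←0xa1
9: · ADDVS

FIX = (r2, 0x5c)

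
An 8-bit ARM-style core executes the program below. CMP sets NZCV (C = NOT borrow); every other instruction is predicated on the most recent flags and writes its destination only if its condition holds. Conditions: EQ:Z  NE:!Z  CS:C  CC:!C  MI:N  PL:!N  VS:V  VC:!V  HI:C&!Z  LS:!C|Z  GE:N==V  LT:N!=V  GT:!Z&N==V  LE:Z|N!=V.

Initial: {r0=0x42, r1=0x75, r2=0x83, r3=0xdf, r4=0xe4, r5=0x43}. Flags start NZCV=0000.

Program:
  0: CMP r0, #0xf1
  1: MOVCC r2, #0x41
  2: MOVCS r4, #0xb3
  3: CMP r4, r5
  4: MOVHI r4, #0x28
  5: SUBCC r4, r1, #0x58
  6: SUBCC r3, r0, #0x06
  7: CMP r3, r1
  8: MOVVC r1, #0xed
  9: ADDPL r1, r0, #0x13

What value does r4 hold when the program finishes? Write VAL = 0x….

VAL = 0x28

[0] flags=0000 → (cmp)
[1] flags=0000 CC?T → r2=0x41
[2] flags=0000 CS?F → skip
[3] flags=1010 → (cmp)
[4] flags=1010 HI?T → r4=0x28
[5] flags=1010 CC?F → skip
[6] flags=1010 CC?F → skip
[7] flags=0011 → (cmp)
[8] flags=0011 VC?F → skip
[9] flags=0011 PL?T → r1=0x55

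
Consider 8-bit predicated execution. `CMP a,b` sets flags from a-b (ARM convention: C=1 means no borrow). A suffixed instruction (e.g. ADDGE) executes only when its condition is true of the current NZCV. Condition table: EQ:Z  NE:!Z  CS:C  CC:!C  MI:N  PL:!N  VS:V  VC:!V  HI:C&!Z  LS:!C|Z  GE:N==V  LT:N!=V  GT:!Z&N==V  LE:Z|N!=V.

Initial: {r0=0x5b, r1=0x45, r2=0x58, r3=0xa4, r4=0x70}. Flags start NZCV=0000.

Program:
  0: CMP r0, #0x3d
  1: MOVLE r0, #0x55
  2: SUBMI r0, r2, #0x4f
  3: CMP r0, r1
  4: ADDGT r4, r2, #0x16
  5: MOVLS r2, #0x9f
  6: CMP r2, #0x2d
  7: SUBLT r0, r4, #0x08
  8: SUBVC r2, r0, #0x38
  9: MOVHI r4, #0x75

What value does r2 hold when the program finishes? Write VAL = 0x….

VAL = 0x23

[0] flags=0010 → (cmp)
[1] flags=0010 LE?F → skip
[2] flags=0010 MI?F → skip
[3] flags=0010 → (cmp)
[4] flags=0010 GT?T → r4=0x6e
[5] flags=0010 LS?F → skip
[6] flags=0010 → (cmp)
[7] flags=0010 LT?F → skip
[8] flags=0010 VC?T → r2=0x23
[9] flags=0010 HI?T → r4=0x75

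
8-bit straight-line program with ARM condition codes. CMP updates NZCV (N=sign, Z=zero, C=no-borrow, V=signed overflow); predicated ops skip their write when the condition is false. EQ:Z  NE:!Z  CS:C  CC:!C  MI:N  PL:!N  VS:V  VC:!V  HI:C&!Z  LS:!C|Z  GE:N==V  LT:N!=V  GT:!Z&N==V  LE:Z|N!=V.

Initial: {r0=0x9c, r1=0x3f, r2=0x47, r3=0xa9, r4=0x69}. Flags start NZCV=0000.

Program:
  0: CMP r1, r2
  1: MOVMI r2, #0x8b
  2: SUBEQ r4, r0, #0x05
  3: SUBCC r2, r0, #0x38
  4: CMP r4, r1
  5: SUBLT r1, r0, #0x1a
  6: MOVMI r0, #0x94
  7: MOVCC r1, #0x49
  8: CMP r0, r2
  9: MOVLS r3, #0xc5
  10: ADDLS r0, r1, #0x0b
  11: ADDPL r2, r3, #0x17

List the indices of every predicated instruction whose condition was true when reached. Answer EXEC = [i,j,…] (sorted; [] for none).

EXEC = [1,3,11]

[0] flags=1000 → (cmp)
[1] flags=1000 MI?T → r2=0x8b
[2] flags=1000 EQ?F → skip
[3] flags=1000 CC?T → r2=0x64
[4] flags=0010 → (cmp)
[5] flags=0010 LT?F → skip
[6] flags=0010 MI?F → skip
[7] flags=0010 CC?F → skip
[8] flags=0011 → (cmp)
[9] flags=0011 LS?F → skip
[10] flags=0011 LS?F → skip
[11] flags=0011 PL?T → r2=0xc0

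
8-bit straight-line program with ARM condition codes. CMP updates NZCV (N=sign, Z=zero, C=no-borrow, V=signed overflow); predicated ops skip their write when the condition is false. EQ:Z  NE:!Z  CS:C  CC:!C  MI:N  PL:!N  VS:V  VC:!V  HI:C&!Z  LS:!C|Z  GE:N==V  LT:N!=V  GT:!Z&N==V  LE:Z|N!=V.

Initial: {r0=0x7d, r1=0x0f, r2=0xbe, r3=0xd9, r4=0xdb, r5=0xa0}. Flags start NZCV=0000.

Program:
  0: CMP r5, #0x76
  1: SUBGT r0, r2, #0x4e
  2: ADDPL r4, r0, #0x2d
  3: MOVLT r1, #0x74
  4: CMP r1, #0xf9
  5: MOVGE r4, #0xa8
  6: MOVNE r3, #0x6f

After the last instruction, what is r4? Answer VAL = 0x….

0: ✓ CMP  NZCV=0011
1: · SUBGT
2: ✓ ADDPL  r4←0xaa
3: ✓ MOVLT  r1←0x74
4: ✓ CMP  NZCV=0000
5: ✓ MOVGE  r4←0xa8
6: ✓ MOVNE  r3←0x6f

VAL = 0xa8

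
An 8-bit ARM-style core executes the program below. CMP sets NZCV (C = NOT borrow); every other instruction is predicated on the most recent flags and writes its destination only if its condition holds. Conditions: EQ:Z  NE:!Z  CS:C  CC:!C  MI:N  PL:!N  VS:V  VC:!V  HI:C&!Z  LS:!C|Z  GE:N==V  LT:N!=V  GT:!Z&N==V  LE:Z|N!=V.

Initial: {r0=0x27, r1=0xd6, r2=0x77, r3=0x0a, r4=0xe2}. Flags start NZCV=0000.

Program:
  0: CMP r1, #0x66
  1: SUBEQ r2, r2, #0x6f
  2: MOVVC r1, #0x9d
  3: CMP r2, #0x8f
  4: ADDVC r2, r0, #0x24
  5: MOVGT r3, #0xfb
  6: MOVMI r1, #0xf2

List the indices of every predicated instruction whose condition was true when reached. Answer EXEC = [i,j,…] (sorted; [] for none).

EXEC = [5,6]

[0] flags=0011 → (cmp)
[1] flags=0011 EQ?F → skip
[2] flags=0011 VC?F → skip
[3] flags=1001 → (cmp)
[4] flags=1001 VC?F → skip
[5] flags=1001 GT?T → r3=0xfb
[6] flags=1001 MI?T → r1=0xf2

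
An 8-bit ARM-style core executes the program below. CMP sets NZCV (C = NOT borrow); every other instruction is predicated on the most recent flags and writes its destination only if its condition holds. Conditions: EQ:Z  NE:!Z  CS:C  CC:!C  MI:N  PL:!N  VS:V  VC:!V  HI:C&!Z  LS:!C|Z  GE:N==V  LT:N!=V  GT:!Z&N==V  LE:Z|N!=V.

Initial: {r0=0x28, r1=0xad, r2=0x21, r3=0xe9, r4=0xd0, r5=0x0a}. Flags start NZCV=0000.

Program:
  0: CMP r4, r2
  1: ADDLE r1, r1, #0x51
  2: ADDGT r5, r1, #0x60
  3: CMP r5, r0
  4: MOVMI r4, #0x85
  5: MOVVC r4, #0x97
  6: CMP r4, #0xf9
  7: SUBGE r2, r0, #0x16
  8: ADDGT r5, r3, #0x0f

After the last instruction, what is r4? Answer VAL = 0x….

VAL = 0x97

0: ✓ CMP  NZCV=1010
1: ✓ ADDLE  r1←0xfe
2: · ADDGT
3: ✓ CMP  NZCV=1000
4: ✓ MOVMI  r4←0x85
5: ✓ MOVVC  r4←0x97
6: ✓ CMP  NZCV=1000
7: · SUBGE
8: · ADDGT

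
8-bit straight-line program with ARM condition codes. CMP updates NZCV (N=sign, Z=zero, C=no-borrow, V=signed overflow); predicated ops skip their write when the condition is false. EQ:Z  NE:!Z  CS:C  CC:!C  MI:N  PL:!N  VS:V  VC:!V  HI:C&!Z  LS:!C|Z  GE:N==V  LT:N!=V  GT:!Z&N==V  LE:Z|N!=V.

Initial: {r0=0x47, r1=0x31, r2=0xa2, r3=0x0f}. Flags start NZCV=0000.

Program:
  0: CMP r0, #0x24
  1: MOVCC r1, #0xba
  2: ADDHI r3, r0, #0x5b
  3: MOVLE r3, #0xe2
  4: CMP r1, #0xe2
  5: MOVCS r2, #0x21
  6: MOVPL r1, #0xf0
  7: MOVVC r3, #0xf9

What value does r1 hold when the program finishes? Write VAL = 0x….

VAL = 0xf0

0: ✓ CMP  NZCV=0010
1: · MOVCC
2: ✓ ADDHI  r3←0xa2
3: · MOVLE
4: ✓ CMP  NZCV=0000
5: · MOVCS
6: ✓ MOVPL  r1←0xf0
7: ✓ MOVVC  r3←0xf9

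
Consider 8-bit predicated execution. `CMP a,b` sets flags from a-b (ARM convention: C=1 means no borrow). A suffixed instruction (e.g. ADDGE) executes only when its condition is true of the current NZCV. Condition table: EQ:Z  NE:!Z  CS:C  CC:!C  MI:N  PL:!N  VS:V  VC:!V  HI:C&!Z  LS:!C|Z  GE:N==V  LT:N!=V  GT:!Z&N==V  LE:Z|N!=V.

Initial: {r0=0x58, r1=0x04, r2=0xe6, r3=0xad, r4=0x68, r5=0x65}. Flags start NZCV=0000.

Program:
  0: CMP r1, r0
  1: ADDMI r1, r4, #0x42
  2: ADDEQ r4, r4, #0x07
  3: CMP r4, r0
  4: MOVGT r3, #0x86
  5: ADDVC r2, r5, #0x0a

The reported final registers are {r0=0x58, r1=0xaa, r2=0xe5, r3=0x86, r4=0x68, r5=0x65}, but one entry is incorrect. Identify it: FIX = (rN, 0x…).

FIX = (r2, 0x6f)

[0] flags=1000 → (cmp)
[1] flags=1000 MI?T → r1=0xaa
[2] flags=1000 EQ?F → skip
[3] flags=0010 → (cmp)
[4] flags=0010 GT?T → r3=0x86
[5] flags=0010 VC?T → r2=0x6f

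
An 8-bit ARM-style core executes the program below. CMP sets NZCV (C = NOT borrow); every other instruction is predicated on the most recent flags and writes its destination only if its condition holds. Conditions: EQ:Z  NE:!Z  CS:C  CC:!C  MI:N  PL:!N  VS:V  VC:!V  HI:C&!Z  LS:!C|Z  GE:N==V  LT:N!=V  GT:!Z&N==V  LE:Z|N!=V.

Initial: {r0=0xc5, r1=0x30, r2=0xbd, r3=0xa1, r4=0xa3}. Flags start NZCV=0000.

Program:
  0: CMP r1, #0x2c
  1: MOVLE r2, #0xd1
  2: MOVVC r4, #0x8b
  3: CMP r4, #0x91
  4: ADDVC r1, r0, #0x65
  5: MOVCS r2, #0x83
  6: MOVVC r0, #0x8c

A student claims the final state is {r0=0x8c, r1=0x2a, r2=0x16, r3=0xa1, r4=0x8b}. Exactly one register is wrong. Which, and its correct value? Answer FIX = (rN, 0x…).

FIX = (r2, 0xbd)

0: ✓ CMP  NZCV=0010
1: · MOVLE
2: ✓ MOVVC  r4←0x8b
3: ✓ CMP  NZCV=1000
4: ✓ ADDVC  r1←0x2a
5: · MOVCS
6: ✓ MOVVC  r0←0x8c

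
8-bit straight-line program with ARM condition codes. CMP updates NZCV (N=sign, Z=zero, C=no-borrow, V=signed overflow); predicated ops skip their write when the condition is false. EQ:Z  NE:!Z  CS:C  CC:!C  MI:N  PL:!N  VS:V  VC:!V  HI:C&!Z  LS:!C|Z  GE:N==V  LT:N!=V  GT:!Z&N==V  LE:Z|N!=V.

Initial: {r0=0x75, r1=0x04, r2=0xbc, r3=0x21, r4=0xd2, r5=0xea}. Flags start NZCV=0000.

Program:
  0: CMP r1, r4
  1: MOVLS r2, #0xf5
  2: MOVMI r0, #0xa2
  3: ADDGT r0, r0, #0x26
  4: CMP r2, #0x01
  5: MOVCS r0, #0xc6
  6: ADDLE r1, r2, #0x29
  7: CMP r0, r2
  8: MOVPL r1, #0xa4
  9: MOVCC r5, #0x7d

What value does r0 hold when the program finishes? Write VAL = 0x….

[0] flags=0000 → (cmp)
[1] flags=0000 LS?T → r2=0xf5
[2] flags=0000 MI?F → skip
[3] flags=0000 GT?T → r0=0x9b
[4] flags=1010 → (cmp)
[5] flags=1010 CS?T → r0=0xc6
[6] flags=1010 LE?T → r1=0x1e
[7] flags=1000 → (cmp)
[8] flags=1000 PL?F → skip
[9] flags=1000 CC?T → r5=0x7d

VAL = 0xc6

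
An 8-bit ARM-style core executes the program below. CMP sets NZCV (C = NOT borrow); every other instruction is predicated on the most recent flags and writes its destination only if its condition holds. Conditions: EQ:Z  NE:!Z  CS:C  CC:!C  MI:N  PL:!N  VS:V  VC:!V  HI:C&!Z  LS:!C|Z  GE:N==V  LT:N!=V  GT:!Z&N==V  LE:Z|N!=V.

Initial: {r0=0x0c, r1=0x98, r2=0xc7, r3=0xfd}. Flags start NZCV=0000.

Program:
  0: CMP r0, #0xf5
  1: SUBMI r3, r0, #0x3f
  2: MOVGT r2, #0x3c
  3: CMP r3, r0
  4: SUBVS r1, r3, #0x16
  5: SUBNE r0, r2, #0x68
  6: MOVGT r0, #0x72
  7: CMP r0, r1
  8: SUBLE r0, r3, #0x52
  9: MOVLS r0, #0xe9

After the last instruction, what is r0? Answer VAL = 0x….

[0] flags=0000 → (cmp)
[1] flags=0000 MI?F → skip
[2] flags=0000 GT?T → r2=0x3c
[3] flags=1010 → (cmp)
[4] flags=1010 VS?F → skip
[5] flags=1010 NE?T → r0=0xd4
[6] flags=1010 GT?F → skip
[7] flags=0010 → (cmp)
[8] flags=0010 LE?F → skip
[9] flags=0010 LS?F → skip

VAL = 0xd4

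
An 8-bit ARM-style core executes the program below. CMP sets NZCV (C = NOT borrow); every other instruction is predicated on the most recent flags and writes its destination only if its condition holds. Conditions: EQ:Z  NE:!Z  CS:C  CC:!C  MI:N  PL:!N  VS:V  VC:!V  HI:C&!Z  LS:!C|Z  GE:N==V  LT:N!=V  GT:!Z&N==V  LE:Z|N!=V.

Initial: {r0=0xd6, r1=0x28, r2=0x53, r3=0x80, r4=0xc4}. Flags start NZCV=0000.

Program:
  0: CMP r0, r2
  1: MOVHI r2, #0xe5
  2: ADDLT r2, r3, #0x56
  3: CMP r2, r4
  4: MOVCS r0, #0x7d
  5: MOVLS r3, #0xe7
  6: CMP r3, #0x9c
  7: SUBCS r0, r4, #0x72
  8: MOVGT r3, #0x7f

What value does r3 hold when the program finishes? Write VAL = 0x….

[0] flags=1010 → (cmp)
[1] flags=1010 HI?T → r2=0xe5
[2] flags=1010 LT?T → r2=0xd6
[3] flags=0010 → (cmp)
[4] flags=0010 CS?T → r0=0x7d
[5] flags=0010 LS?F → skip
[6] flags=1000 → (cmp)
[7] flags=1000 CS?F → skip
[8] flags=1000 GT?F → skip

VAL = 0x80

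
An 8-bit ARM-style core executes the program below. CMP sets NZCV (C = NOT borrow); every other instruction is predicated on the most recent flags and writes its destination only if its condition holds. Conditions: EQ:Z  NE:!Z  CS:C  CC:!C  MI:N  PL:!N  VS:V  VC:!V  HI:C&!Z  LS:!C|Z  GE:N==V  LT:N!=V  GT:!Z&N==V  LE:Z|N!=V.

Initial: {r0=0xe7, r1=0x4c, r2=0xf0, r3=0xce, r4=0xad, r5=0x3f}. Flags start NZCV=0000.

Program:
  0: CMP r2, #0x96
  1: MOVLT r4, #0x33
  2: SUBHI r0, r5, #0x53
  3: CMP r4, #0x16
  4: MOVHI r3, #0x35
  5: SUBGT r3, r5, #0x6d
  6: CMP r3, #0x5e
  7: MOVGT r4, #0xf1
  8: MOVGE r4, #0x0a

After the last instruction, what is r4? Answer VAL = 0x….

[0] flags=0010 → (cmp)
[1] flags=0010 LT?F → skip
[2] flags=0010 HI?T → r0=0xec
[3] flags=1010 → (cmp)
[4] flags=1010 HI?T → r3=0x35
[5] flags=1010 GT?F → skip
[6] flags=1000 → (cmp)
[7] flags=1000 GT?F → skip
[8] flags=1000 GE?F → skip

VAL = 0xad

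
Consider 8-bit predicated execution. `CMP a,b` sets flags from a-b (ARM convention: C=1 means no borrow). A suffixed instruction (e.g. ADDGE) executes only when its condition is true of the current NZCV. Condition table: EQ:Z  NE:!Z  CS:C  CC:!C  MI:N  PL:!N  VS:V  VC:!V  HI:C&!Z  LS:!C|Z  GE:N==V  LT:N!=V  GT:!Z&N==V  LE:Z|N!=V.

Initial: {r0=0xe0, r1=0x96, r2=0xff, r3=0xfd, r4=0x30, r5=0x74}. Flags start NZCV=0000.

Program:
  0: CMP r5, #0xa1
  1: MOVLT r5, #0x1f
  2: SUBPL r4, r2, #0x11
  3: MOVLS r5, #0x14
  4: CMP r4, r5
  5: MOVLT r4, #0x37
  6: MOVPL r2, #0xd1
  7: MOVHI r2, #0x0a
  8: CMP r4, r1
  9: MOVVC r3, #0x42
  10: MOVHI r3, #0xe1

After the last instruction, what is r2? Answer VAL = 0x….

VAL = 0x0a

[0] flags=1001 → (cmp)
[1] flags=1001 LT?F → skip
[2] flags=1001 PL?F → skip
[3] flags=1001 LS?T → r5=0x14
[4] flags=0010 → (cmp)
[5] flags=0010 LT?F → skip
[6] flags=0010 PL?T → r2=0xd1
[7] flags=0010 HI?T → r2=0x0a
[8] flags=1001 → (cmp)
[9] flags=1001 VC?F → skip
[10] flags=1001 HI?F → skip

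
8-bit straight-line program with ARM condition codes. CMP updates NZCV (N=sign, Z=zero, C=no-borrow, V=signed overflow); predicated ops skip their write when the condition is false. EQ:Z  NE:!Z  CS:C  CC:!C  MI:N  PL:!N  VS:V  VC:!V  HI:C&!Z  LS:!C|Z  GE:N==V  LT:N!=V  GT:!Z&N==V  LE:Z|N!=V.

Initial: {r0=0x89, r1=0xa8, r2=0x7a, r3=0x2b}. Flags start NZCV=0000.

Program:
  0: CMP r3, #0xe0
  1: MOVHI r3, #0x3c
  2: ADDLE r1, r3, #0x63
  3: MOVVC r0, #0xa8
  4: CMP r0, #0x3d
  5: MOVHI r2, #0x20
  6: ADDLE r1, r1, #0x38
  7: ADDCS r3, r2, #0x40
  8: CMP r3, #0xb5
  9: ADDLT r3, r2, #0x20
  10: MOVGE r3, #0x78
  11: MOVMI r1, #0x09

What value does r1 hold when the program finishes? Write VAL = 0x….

VAL = 0x09

[0] flags=0000 → (cmp)
[1] flags=0000 HI?F → skip
[2] flags=0000 LE?F → skip
[3] flags=0000 VC?T → r0=0xa8
[4] flags=0011 → (cmp)
[5] flags=0011 HI?T → r2=0x20
[6] flags=0011 LE?T → r1=0xe0
[7] flags=0011 CS?T → r3=0x60
[8] flags=1001 → (cmp)
[9] flags=1001 LT?F → skip
[10] flags=1001 GE?T → r3=0x78
[11] flags=1001 MI?T → r1=0x09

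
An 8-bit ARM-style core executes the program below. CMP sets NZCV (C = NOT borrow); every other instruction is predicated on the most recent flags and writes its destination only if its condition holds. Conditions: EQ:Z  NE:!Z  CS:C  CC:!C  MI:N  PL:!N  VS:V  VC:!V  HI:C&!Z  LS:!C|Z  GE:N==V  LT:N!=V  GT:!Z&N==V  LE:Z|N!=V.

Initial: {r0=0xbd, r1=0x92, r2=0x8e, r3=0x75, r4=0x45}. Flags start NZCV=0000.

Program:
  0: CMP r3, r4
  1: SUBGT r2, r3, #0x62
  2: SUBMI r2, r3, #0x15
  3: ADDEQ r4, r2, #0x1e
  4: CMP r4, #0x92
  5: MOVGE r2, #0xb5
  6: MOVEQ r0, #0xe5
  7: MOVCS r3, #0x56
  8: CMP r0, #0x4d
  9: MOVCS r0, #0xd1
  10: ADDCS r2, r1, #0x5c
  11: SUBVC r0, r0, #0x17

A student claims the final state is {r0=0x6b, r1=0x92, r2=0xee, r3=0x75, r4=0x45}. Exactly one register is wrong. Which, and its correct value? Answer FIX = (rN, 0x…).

0: ✓ CMP  NZCV=0010
1: ✓ SUBGT  r2←0x13
2: · SUBMI
3: · ADDEQ
4: ✓ CMP  NZCV=1001
5: ✓ MOVGE  r2←0xb5
6: · MOVEQ
7: · MOVCS
8: ✓ CMP  NZCV=0011
9: ✓ MOVCS  r0←0xd1
10: ✓ ADDCS  r2←0xee
11: · SUBVC

FIX = (r0, 0xd1)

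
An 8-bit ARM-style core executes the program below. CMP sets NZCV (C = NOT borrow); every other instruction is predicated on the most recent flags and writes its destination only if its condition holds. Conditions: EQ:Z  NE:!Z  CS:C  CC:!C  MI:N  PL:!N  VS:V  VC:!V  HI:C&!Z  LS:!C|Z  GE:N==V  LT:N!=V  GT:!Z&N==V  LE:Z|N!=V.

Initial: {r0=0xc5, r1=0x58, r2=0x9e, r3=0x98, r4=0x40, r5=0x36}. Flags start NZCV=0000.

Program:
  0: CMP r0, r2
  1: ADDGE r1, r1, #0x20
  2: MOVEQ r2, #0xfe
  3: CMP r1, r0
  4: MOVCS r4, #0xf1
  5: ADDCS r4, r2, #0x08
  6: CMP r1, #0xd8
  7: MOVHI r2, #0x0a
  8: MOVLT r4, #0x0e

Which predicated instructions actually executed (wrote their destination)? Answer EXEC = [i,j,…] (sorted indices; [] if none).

[0] flags=0010 → (cmp)
[1] flags=0010 GE?T → r1=0x78
[2] flags=0010 EQ?F → skip
[3] flags=1001 → (cmp)
[4] flags=1001 CS?F → skip
[5] flags=1001 CS?F → skip
[6] flags=1001 → (cmp)
[7] flags=1001 HI?F → skip
[8] flags=1001 LT?F → skip

EXEC = [1]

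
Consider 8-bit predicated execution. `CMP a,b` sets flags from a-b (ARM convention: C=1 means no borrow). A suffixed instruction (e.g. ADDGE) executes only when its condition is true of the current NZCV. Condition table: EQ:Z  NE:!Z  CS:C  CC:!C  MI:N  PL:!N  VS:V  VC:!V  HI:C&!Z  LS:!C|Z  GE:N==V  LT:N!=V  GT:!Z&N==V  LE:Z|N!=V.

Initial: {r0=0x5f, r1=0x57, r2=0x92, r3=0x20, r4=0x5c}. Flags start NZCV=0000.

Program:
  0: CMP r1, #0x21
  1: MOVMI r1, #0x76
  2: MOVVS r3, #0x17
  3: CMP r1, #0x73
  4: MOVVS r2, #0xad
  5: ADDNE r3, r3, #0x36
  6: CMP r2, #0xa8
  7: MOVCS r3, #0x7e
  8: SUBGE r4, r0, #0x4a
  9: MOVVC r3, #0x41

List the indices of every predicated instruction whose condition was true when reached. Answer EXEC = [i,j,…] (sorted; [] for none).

[0] flags=0010 → (cmp)
[1] flags=0010 MI?F → skip
[2] flags=0010 VS?F → skip
[3] flags=1000 → (cmp)
[4] flags=1000 VS?F → skip
[5] flags=1000 NE?T → r3=0x56
[6] flags=1000 → (cmp)
[7] flags=1000 CS?F → skip
[8] flags=1000 GE?F → skip
[9] flags=1000 VC?T → r3=0x41

EXEC = [5,9]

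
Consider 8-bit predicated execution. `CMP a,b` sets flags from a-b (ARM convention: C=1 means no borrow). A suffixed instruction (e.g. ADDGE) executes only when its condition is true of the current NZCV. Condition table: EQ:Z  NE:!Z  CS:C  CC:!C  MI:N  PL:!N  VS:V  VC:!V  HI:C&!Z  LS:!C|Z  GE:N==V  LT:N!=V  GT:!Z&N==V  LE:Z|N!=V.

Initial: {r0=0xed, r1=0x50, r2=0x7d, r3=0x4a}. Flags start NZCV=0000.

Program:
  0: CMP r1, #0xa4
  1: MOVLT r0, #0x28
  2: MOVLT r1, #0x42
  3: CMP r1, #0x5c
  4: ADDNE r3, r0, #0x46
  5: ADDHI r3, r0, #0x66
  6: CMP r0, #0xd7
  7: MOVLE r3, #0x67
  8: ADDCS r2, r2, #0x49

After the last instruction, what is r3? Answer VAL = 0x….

[0] flags=1001 → (cmp)
[1] flags=1001 LT?F → skip
[2] flags=1001 LT?F → skip
[3] flags=1000 → (cmp)
[4] flags=1000 NE?T → r3=0x33
[5] flags=1000 HI?F → skip
[6] flags=0010 → (cmp)
[7] flags=0010 LE?F → skip
[8] flags=0010 CS?T → r2=0xc6

VAL = 0x33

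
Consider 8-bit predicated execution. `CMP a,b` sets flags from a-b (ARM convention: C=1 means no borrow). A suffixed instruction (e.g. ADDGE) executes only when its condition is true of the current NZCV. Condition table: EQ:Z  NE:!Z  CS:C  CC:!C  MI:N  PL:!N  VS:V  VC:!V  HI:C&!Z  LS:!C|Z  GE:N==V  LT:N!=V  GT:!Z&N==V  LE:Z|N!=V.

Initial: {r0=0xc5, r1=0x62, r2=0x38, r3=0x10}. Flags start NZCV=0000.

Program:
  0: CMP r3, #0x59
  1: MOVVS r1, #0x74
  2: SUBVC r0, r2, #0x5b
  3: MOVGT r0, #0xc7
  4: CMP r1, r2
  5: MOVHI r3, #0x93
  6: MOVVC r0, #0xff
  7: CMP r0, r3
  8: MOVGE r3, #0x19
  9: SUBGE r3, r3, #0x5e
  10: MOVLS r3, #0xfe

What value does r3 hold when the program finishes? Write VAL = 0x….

0: ✓ CMP  NZCV=1000
1: · MOVVS
2: ✓ SUBVC  r0←0xdd
3: · MOVGT
4: ✓ CMP  NZCV=0010
5: ✓ MOVHI  r3←0x93
6: ✓ MOVVC  r0←0xff
7: ✓ CMP  NZCV=0010
8: ✓ MOVGE  r3←0x19
9: ✓ SUBGE  r3←0xbb
10: · MOVLS

VAL = 0xbb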